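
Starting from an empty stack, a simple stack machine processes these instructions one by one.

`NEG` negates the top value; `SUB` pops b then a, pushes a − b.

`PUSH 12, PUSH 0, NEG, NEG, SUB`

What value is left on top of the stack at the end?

12

PUSH 12 : 12
PUSH 0  : 12 0
NEG     : 12 0
NEG     : 12 0
SUB     : 12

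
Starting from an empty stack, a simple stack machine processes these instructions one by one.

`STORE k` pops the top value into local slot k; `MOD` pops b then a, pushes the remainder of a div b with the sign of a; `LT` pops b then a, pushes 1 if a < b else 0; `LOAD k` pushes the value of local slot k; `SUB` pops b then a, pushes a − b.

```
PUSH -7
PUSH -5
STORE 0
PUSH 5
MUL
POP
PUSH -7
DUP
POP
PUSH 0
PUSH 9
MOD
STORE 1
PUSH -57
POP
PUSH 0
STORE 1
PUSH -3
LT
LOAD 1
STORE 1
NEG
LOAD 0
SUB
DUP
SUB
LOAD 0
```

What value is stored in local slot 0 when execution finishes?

PUSH -7   -7
PUSH -5   -7 -5
STORE 0   -7
PUSH 5    -7 5
MUL       -35
POP       (empty)
PUSH -7   -7
DUP       -7 -7
POP       -7
PUSH 0    -7 0
PUSH 9    -7 0 9
MOD       -7 0
STORE 1   -7
PUSH -57  -7 -57
POP       -7
PUSH 0    -7 0
STORE 1   -7
PUSH -3   -7 -3
LT        1
LOAD 1    1 0
STORE 1   1
NEG       -1
LOAD 0    -1 -5
SUB       4
DUP       4 4
SUB       0
LOAD 0    0 -5

-5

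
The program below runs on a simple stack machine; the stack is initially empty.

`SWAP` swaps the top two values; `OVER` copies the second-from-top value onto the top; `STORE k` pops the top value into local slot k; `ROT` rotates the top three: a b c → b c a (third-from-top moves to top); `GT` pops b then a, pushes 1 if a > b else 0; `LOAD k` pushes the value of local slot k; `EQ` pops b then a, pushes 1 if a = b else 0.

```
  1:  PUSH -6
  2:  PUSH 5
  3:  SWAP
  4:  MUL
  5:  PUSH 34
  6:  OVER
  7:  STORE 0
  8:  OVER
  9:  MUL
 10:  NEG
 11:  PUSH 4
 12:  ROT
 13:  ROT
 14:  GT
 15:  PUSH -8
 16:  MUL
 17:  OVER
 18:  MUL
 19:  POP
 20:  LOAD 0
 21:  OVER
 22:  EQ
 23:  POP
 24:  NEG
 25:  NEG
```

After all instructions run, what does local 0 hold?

PUSH -6  [-6]
PUSH 5   [-6, 5]
SWAP     [5, -6]
MUL      [-30]
PUSH 34  [-30, 34]
OVER     [-30, 34, -30]
STORE 0  [-30, 34]
OVER     [-30, 34, -30]
MUL      [-30, -1020]
NEG      [-30, 1020]
PUSH 4   [-30, 1020, 4]
ROT      [1020, 4, -30]
ROT      [4, -30, 1020]
GT       [4, 0]
PUSH -8  [4, 0, -8]
MUL      [4, 0]
OVER     [4, 0, 4]
MUL      [4, 0]
POP      [4]
LOAD 0   [4, -30]
OVER     [4, -30, 4]
EQ       [4, 0]
POP      [4]
NEG      [-4]
NEG      [4]

-30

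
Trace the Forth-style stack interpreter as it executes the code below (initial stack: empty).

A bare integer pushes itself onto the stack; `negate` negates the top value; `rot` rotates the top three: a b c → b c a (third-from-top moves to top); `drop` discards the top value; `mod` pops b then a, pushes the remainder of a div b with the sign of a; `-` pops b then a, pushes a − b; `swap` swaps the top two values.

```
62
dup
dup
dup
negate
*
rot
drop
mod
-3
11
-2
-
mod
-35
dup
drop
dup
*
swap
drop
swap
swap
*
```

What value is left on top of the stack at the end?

75950

62     → 62
dup    → 62 62
dup    → 62 62 62
dup    → 62 62 62 62
negate → 62 62 62 -62
*      → 62 62 -3844
rot    → 62 -3844 62
drop   → 62 -3844
mod    → 62
-3     → 62 -3
11     → 62 -3 11
-2     → 62 -3 11 -2
-      → 62 -3 13
mod    → 62 -3
-35    → 62 -3 -35
dup    → 62 -3 -35 -35
drop   → 62 -3 -35
dup    → 62 -3 -35 -35
*      → 62 -3 1225
swap   → 62 1225 -3
drop   → 62 1225
swap   → 1225 62
swap   → 62 1225
*      → 75950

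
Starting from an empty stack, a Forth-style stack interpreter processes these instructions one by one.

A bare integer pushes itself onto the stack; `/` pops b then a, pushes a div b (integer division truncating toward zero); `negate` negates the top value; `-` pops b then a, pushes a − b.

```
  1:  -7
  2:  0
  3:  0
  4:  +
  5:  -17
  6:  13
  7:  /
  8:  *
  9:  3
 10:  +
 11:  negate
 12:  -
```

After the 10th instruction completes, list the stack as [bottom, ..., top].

-7  -> [-7]
0   -> [-7, 0]
0   -> [-7, 0, 0]
+   -> [-7, 0]
-17 -> [-7, 0, -17]
13  -> [-7, 0, -17, 13]
/   -> [-7, 0, -1]
*   -> [-7, 0]
3   -> [-7, 0, 3]
+   -> [-7, 3]

[-7, 3]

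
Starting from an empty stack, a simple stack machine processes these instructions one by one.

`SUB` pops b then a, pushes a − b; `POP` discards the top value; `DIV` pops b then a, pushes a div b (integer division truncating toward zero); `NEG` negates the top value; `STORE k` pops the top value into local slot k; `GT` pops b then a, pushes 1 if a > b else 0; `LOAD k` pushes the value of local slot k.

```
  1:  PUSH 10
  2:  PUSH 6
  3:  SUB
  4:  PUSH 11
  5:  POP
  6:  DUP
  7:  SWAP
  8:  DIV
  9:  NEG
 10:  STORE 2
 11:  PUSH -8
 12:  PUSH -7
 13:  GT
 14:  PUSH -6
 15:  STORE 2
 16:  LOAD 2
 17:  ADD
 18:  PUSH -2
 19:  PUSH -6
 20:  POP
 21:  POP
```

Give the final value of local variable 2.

-6

PUSH 10  [10]
PUSH 6   [10, 6]
SUB      [4]
PUSH 11  [4, 11]
POP      [4]
DUP      [4, 4]
SWAP     [4, 4]
DIV      [1]
NEG      [-1]
STORE 2  []
PUSH -8  [-8]
PUSH -7  [-8, -7]
GT       [0]
PUSH -6  [0, -6]
STORE 2  [0]
LOAD 2   [0, -6]
ADD      [-6]
PUSH -2  [-6, -2]
PUSH -6  [-6, -2, -6]
POP      [-6, -2]
POP      [-6]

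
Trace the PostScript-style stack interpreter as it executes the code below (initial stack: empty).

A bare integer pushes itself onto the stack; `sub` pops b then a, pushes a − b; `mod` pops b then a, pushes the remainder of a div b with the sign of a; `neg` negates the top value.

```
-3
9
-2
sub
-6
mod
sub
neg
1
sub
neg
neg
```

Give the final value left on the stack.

7

-3  : -3
9   : -3 9
-2  : -3 9 -2
sub : -3 11
-6  : -3 11 -6
mod : -3 5
sub : -8
neg : 8
1   : 8 1
sub : 7
neg : -7
neg : 7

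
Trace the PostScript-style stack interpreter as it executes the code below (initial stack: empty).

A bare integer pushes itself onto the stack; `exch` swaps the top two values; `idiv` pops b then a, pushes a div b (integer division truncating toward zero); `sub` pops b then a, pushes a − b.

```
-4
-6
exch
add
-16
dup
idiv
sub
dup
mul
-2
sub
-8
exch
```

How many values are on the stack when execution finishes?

2

-4   → [-4]
-6   → [-4, -6]
exch → [-6, -4]
add  → [-10]
-16  → [-10, -16]
dup  → [-10, -16, -16]
idiv → [-10, 1]
sub  → [-11]
dup  → [-11, -11]
mul  → [121]
-2   → [121, -2]
sub  → [123]
-8   → [123, -8]
exch → [-8, 123]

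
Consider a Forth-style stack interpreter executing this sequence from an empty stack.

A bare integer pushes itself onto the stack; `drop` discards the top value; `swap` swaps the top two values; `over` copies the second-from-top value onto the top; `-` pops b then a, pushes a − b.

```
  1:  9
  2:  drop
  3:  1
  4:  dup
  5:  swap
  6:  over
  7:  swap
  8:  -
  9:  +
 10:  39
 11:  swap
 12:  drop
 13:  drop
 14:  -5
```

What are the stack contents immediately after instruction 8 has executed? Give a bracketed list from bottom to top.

[1, 0]

9     9
drop  (empty)
1     1
dup   1 1
swap  1 1
over  1 1 1
swap  1 1 1
-     1 0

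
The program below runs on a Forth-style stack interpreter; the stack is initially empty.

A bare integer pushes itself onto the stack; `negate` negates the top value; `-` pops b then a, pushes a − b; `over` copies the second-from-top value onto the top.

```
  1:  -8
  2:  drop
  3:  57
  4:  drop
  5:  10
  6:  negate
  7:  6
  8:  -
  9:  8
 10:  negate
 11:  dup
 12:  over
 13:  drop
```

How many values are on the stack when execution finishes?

-8     → -8
drop   → (empty)
57     → 57
drop   → (empty)
10     → 10
negate → -10
6      → -10 6
-      → -16
8      → -16 8
negate → -16 -8
dup    → -16 -8 -8
over   → -16 -8 -8 -8
drop   → -16 -8 -8

3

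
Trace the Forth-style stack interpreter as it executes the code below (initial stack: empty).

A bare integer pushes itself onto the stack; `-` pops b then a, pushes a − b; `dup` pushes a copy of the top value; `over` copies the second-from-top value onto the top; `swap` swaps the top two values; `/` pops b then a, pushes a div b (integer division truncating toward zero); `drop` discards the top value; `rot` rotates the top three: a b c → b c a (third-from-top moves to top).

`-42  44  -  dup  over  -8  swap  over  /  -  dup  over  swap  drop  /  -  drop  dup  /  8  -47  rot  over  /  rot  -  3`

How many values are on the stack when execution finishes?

-42  : [-42]
44   : [-42, 44]
-    : [-86]
dup  : [-86, -86]
over : [-86, -86, -86]
-8   : [-86, -86, -86, -8]
swap : [-86, -86, -8, -86]
over : [-86, -86, -8, -86, -8]
/    : [-86, -86, -8, 10]
-    : [-86, -86, -18]
dup  : [-86, -86, -18, -18]
over : [-86, -86, -18, -18, -18]
swap : [-86, -86, -18, -18, -18]
drop : [-86, -86, -18, -18]
/    : [-86, -86, 1]
-    : [-86, -87]
drop : [-86]
dup  : [-86, -86]
/    : [1]
8    : [1, 8]
-47  : [1, 8, -47]
rot  : [8, -47, 1]
over : [8, -47, 1, -47]
/    : [8, -47, 0]
rot  : [-47, 0, 8]
-    : [-47, -8]
3    : [-47, -8, 3]

3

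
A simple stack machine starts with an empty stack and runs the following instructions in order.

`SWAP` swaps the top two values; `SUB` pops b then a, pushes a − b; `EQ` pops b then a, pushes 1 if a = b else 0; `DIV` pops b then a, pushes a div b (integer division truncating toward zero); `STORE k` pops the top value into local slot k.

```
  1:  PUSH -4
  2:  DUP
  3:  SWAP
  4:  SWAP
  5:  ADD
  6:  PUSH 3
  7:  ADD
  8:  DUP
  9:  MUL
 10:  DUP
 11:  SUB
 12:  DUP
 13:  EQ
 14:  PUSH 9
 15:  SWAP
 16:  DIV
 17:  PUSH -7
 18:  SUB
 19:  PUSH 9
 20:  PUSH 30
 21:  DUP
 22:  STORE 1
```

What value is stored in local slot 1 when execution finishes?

PUSH -4  -4
DUP      -4 -4
SWAP     -4 -4
SWAP     -4 -4
ADD      -8
PUSH 3   -8 3
ADD      -5
DUP      -5 -5
MUL      25
DUP      25 25
SUB      0
DUP      0 0
EQ       1
PUSH 9   1 9
SWAP     9 1
DIV      9
PUSH -7  9 -7
SUB      16
PUSH 9   16 9
PUSH 30  16 9 30
DUP      16 9 30 30
STORE 1  16 9 30

30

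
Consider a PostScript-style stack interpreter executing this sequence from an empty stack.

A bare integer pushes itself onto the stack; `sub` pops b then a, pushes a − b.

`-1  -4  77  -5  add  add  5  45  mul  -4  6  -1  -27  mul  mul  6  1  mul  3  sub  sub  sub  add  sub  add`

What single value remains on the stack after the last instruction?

-1  -> -1
-4  -> -1 -4
77  -> -1 -4 77
-5  -> -1 -4 77 -5
add -> -1 -4 72
add -> -1 68
5   -> -1 68 5
45  -> -1 68 5 45
mul -> -1 68 225
-4  -> -1 68 225 -4
6   -> -1 68 225 -4 6
-1  -> -1 68 225 -4 6 -1
-27 -> -1 68 225 -4 6 -1 -27
mul -> -1 68 225 -4 6 27
mul -> -1 68 225 -4 162
6   -> -1 68 225 -4 162 6
1   -> -1 68 225 -4 162 6 1
mul -> -1 68 225 -4 162 6
3   -> -1 68 225 -4 162 6 3
sub -> -1 68 225 -4 162 3
sub -> -1 68 225 -4 159
sub -> -1 68 225 -163
add -> -1 68 62
sub -> -1 6
add -> 5

5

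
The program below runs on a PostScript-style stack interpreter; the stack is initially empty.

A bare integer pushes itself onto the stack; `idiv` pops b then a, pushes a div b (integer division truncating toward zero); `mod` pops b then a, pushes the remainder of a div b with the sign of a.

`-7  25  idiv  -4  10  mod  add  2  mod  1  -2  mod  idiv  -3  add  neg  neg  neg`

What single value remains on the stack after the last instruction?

-7   : -7
25   : -7 25
idiv : 0
-4   : 0 -4
10   : 0 -4 10
mod  : 0 -4
add  : -4
2    : -4 2
mod  : 0
1    : 0 1
-2   : 0 1 -2
mod  : 0 1
idiv : 0
-3   : 0 -3
add  : -3
neg  : 3
neg  : -3
neg  : 3

3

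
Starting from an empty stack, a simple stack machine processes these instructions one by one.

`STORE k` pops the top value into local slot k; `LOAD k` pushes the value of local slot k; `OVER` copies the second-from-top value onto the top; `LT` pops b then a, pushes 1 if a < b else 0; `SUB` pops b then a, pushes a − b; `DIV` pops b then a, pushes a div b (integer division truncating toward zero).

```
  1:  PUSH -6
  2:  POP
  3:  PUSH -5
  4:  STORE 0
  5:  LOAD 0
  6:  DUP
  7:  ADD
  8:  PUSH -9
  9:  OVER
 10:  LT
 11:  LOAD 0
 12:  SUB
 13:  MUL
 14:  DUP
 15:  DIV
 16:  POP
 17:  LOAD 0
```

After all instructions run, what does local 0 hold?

-5

PUSH -6 : [-6]
POP     : []
PUSH -5 : [-5]
STORE 0 : []
LOAD 0  : [-5]
DUP     : [-5, -5]
ADD     : [-10]
PUSH -9 : [-10, -9]
OVER    : [-10, -9, -10]
LT      : [-10, 0]
LOAD 0  : [-10, 0, -5]
SUB     : [-10, 5]
MUL     : [-50]
DUP     : [-50, -50]
DIV     : [1]
POP     : []
LOAD 0  : [-5]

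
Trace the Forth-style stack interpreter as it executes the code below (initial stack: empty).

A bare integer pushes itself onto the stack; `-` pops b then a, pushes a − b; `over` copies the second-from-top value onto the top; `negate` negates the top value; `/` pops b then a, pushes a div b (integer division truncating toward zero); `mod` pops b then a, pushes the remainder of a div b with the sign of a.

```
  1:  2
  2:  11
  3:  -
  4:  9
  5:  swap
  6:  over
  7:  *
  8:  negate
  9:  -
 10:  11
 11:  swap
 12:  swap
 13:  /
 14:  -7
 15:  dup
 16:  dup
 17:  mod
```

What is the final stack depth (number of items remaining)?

3

2       [2]
11      [2, 11]
-       [-9]
9       [-9, 9]
swap    [9, -9]
over    [9, -9, 9]
*       [9, -81]
negate  [9, 81]
-       [-72]
11      [-72, 11]
swap    [11, -72]
swap    [-72, 11]
/       [-6]
-7      [-6, -7]
dup     [-6, -7, -7]
dup     [-6, -7, -7, -7]
mod     [-6, -7, 0]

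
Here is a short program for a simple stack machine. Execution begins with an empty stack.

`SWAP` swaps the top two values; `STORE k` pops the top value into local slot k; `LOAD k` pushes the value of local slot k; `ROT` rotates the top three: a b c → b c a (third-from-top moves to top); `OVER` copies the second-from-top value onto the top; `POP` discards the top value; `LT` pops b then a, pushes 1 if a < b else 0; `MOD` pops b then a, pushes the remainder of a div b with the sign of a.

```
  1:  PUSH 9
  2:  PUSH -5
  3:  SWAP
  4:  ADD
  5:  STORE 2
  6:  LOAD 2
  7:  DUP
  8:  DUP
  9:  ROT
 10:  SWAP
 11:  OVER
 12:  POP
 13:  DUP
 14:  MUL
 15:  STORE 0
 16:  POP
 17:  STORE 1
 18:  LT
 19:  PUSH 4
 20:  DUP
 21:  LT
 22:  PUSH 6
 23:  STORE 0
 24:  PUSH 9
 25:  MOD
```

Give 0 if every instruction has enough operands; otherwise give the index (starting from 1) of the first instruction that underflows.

PUSH 9   9
PUSH -5  9 -5
SWAP     -5 9
ADD      4
STORE 2  (empty)
LOAD 2   4
DUP      4 4
DUP      4 4 4
ROT      4 4 4
SWAP     4 4 4
OVER     4 4 4 4
POP      4 4 4
DUP      4 4 4 4
MUL      4 4 16
STORE 0  4 4
POP      4
STORE 1  (empty)
LT  — needs 2 operands, stack has 0 → underflow

18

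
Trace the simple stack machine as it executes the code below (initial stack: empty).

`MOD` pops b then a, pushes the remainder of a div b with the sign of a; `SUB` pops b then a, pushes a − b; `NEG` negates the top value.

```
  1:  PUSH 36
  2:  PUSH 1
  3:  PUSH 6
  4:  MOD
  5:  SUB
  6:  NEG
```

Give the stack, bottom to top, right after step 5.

PUSH 36 : 36
PUSH 1  : 36 1
PUSH 6  : 36 1 6
MOD     : 36 1
SUB     : 35

[35]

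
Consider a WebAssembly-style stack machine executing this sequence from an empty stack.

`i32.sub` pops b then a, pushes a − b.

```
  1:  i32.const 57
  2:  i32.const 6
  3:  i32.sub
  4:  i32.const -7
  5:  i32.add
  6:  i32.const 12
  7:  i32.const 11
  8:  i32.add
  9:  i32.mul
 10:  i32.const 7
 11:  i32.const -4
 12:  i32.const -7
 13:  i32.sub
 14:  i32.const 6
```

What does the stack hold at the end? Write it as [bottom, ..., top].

[1012, 7, 3, 6]

i32.const 57 → [57]
i32.const 6  → [57, 6]
i32.sub      → [51]
i32.const -7 → [51, -7]
i32.add      → [44]
i32.const 12 → [44, 12]
i32.const 11 → [44, 12, 11]
i32.add      → [44, 23]
i32.mul      → [1012]
i32.const 7  → [1012, 7]
i32.const -4 → [1012, 7, -4]
i32.const -7 → [1012, 7, -4, -7]
i32.sub      → [1012, 7, 3]
i32.const 6  → [1012, 7, 3, 6]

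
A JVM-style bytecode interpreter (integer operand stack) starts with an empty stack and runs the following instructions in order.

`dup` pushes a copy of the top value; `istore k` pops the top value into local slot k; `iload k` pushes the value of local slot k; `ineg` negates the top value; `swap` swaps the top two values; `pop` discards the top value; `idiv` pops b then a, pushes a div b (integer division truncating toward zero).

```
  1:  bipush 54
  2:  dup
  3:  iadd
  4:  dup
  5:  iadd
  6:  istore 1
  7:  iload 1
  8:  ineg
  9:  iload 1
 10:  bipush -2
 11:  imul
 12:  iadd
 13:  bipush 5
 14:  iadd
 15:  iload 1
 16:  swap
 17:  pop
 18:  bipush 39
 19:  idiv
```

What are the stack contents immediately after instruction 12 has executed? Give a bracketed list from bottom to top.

[-648]

bipush 54 : 54
dup       : 54 54
iadd      : 108
dup       : 108 108
iadd      : 216
istore 1  : (empty)
iload 1   : 216
ineg      : -216
iload 1   : -216 216
bipush -2 : -216 216 -2
imul      : -216 -432
iadd      : -648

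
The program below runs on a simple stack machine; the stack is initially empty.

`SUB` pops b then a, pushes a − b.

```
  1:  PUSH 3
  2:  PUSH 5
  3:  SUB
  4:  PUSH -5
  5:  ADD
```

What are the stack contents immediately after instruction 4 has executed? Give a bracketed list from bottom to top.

PUSH 3  → 3
PUSH 5  → 3 5
SUB     → -2
PUSH -5 → -2 -5

[-2, -5]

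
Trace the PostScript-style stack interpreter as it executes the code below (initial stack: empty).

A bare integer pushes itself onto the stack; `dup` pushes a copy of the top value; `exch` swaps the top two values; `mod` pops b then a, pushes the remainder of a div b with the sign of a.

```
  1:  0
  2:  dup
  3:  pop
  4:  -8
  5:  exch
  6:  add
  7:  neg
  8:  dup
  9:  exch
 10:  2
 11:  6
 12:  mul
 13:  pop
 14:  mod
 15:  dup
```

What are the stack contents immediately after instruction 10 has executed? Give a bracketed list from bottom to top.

0    : 0
dup  : 0 0
pop  : 0
-8   : 0 -8
exch : -8 0
add  : -8
neg  : 8
dup  : 8 8
exch : 8 8
2    : 8 8 2

[8, 8, 2]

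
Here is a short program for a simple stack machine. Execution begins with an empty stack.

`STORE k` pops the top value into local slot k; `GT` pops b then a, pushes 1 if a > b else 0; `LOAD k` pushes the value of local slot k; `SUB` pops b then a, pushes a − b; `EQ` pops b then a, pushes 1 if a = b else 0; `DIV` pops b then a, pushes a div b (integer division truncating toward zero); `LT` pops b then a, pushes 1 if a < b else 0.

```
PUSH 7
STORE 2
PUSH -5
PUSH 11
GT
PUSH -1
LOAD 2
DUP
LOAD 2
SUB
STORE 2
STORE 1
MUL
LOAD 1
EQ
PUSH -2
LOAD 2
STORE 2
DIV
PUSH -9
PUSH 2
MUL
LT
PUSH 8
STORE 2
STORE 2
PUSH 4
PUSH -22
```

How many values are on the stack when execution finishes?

2

PUSH 7    [7]
STORE 2   []
PUSH -5   [-5]
PUSH 11   [-5, 11]
GT        [0]
PUSH -1   [0, -1]
LOAD 2    [0, -1, 7]
DUP       [0, -1, 7, 7]
LOAD 2    [0, -1, 7, 7, 7]
SUB       [0, -1, 7, 0]
STORE 2   [0, -1, 7]
STORE 1   [0, -1]
MUL       [0]
LOAD 1    [0, 7]
EQ        [0]
PUSH -2   [0, -2]
LOAD 2    [0, -2, 0]
STORE 2   [0, -2]
DIV       [0]
PUSH -9   [0, -9]
PUSH 2    [0, -9, 2]
MUL       [0, -18]
LT        [0]
PUSH 8    [0, 8]
STORE 2   [0]
STORE 2   []
PUSH 4    [4]
PUSH -22  [4, -22]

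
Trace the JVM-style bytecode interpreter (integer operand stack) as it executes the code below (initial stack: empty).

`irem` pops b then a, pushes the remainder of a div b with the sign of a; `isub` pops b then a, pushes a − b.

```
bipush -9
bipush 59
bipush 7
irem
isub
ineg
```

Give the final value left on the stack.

12

bipush -9 → -9
bipush 59 → -9 59
bipush 7  → -9 59 7
irem      → -9 3
isub      → -12
ineg      → 12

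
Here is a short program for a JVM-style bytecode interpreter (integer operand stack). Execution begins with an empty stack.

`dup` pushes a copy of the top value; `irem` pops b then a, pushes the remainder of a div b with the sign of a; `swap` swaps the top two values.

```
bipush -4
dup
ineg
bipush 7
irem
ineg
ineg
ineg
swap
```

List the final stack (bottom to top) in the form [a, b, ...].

bipush -4 → -4
dup       → -4 -4
ineg      → -4 4
bipush 7  → -4 4 7
irem      → -4 4
ineg      → -4 -4
ineg      → -4 4
ineg      → -4 -4
swap      → -4 -4

[-4, -4]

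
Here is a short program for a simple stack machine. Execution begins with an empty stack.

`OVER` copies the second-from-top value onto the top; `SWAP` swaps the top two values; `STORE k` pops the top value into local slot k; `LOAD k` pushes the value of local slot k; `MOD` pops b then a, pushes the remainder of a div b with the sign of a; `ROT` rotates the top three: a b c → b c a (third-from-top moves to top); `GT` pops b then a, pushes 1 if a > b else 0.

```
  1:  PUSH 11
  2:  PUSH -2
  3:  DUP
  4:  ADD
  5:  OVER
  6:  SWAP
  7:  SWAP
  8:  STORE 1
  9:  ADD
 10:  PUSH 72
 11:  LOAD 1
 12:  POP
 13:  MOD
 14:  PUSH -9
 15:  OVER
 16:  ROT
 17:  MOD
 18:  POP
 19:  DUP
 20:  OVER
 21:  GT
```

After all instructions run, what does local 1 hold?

PUSH 11 : 11
PUSH -2 : 11 -2
DUP     : 11 -2 -2
ADD     : 11 -4
OVER    : 11 -4 11
SWAP    : 11 11 -4
SWAP    : 11 -4 11
STORE 1 : 11 -4
ADD     : 7
PUSH 72 : 7 72
LOAD 1  : 7 72 11
POP     : 7 72
MOD     : 7
PUSH -9 : 7 -9
OVER    : 7 -9 7
ROT     : -9 7 7
MOD     : -9 0
POP     : -9
DUP     : -9 -9
OVER    : -9 -9 -9
GT      : -9 0

11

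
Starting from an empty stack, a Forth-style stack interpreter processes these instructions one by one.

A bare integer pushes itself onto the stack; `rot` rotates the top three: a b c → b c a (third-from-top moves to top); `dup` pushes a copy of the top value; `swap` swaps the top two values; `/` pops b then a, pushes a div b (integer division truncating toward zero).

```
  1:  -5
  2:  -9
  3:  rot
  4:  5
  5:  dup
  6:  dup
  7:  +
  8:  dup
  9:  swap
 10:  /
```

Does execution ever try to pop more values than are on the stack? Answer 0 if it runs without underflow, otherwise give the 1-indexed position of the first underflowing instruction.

3

-5 -> -5
-9 -> -5 -9
rot  — needs 3 operands, stack has 2 → underflow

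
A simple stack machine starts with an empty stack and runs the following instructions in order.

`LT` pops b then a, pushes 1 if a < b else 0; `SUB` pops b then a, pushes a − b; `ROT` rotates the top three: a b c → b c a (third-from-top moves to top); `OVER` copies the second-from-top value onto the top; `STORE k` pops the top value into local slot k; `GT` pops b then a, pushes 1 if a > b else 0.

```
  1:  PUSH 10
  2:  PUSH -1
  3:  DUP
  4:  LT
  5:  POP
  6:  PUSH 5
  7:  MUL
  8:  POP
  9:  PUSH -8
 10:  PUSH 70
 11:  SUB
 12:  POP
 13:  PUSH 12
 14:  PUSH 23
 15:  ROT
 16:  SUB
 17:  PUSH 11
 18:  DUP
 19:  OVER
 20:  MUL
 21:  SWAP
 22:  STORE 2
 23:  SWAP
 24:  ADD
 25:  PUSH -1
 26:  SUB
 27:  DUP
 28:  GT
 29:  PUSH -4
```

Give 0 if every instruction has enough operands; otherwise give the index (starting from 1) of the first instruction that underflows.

15

PUSH 10 → [10]
PUSH -1 → [10, -1]
DUP     → [10, -1, -1]
LT      → [10, 0]
POP     → [10]
PUSH 5  → [10, 5]
MUL     → [50]
POP     → []
PUSH -8 → [-8]
PUSH 70 → [-8, 70]
SUB     → [-78]
POP     → []
PUSH 12 → [12]
PUSH 23 → [12, 23]
ROT  — needs 3 operands, stack has 2 → underflow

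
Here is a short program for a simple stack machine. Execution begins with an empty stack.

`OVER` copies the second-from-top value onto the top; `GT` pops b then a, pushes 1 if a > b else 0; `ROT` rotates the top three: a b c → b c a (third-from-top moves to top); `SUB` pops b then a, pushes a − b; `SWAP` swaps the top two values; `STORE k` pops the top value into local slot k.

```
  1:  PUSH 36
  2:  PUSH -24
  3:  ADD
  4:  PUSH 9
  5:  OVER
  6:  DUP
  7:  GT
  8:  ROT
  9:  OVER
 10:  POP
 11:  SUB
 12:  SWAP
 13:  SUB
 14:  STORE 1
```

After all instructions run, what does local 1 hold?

-21

PUSH 36  → 36
PUSH -24 → 36 -24
ADD      → 12
PUSH 9   → 12 9
OVER     → 12 9 12
DUP      → 12 9 12 12
GT       → 12 9 0
ROT      → 9 0 12
OVER     → 9 0 12 0
POP      → 9 0 12
SUB      → 9 -12
SWAP     → -12 9
SUB      → -21
STORE 1  → (empty)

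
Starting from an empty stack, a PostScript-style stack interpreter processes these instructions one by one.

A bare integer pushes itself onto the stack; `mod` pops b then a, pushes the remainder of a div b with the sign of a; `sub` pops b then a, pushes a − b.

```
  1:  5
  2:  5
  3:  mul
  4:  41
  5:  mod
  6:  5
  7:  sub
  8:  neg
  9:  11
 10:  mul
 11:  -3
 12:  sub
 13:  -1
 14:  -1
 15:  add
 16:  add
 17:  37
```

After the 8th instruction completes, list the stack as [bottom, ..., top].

5   → 5
5   → 5 5
mul → 25
41  → 25 41
mod → 25
5   → 25 5
sub → 20
neg → -20

[-20]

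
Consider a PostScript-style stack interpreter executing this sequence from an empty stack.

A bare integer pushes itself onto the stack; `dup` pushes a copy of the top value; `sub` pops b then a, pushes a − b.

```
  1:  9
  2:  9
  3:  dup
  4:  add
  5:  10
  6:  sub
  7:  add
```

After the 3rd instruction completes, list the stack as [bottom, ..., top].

9   -> 9
9   -> 9 9
dup -> 9 9 9

[9, 9, 9]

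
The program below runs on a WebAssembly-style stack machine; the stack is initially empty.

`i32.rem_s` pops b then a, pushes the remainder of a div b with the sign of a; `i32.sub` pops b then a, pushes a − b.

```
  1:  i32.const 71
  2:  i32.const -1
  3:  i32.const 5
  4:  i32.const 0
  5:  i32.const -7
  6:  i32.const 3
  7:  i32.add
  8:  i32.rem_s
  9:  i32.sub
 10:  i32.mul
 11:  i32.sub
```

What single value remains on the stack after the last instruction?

i32.const 71 → [71]
i32.const -1 → [71, -1]
i32.const 5  → [71, -1, 5]
i32.const 0  → [71, -1, 5, 0]
i32.const -7 → [71, -1, 5, 0, -7]
i32.const 3  → [71, -1, 5, 0, -7, 3]
i32.add      → [71, -1, 5, 0, -4]
i32.rem_s    → [71, -1, 5, 0]
i32.sub      → [71, -1, 5]
i32.mul      → [71, -5]
i32.sub      → [76]

76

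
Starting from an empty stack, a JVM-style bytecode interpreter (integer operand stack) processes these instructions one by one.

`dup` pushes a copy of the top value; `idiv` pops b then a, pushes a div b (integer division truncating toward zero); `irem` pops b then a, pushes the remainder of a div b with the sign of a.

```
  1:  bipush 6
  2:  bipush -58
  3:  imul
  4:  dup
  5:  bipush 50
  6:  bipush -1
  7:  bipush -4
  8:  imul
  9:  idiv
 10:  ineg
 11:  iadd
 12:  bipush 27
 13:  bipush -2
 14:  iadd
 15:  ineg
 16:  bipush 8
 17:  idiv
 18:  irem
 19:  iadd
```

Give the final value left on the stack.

-348

bipush 6   : [6]
bipush -58 : [6, -58]
imul       : [-348]
dup        : [-348, -348]
bipush 50  : [-348, -348, 50]
bipush -1  : [-348, -348, 50, -1]
bipush -4  : [-348, -348, 50, -1, -4]
imul       : [-348, -348, 50, 4]
idiv       : [-348, -348, 12]
ineg       : [-348, -348, -12]
iadd       : [-348, -360]
bipush 27  : [-348, -360, 27]
bipush -2  : [-348, -360, 27, -2]
iadd       : [-348, -360, 25]
ineg       : [-348, -360, -25]
bipush 8   : [-348, -360, -25, 8]
idiv       : [-348, -360, -3]
irem       : [-348, 0]
iadd       : [-348]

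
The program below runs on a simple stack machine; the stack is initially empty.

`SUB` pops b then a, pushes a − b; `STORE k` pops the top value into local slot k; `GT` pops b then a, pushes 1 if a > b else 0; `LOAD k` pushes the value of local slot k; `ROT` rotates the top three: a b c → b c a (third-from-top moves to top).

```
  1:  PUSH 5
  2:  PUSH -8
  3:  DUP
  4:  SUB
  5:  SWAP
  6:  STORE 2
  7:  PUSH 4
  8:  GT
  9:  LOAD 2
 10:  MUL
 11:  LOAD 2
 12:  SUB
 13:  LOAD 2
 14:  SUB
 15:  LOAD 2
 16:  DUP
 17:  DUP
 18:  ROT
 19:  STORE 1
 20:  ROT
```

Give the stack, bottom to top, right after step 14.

[-10]

PUSH 5  → 5
PUSH -8 → 5 -8
DUP     → 5 -8 -8
SUB     → 5 0
SWAP    → 0 5
STORE 2 → 0
PUSH 4  → 0 4
GT      → 0
LOAD 2  → 0 5
MUL     → 0
LOAD 2  → 0 5
SUB     → -5
LOAD 2  → -5 5
SUB     → -10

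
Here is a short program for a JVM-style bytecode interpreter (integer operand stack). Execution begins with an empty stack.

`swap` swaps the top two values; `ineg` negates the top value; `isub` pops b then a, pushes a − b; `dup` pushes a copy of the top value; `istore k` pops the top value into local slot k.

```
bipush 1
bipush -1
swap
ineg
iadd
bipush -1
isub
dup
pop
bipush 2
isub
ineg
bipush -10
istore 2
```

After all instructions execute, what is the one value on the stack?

3

bipush 1   : 1
bipush -1  : 1 -1
swap       : -1 1
ineg       : -1 -1
iadd       : -2
bipush -1  : -2 -1
isub       : -1
dup        : -1 -1
pop        : -1
bipush 2   : -1 2
isub       : -3
ineg       : 3
bipush -10 : 3 -10
istore 2   : 3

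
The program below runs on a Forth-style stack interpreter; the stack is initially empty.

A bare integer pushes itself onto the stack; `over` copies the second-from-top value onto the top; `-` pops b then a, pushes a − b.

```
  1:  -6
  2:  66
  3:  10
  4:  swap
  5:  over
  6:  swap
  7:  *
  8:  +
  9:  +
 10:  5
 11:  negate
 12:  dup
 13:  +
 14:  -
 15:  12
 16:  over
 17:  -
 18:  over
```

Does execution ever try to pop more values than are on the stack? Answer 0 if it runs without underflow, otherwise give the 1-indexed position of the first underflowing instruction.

0

-6      -6
66      -6 66
10      -6 66 10
swap    -6 10 66
over    -6 10 66 10
swap    -6 10 10 66
*       -6 10 660
+       -6 670
+       664
5       664 5
negate  664 -5
dup     664 -5 -5
+       664 -10
-       674
12      674 12
over    674 12 674
-       674 -662
over    674 -662 674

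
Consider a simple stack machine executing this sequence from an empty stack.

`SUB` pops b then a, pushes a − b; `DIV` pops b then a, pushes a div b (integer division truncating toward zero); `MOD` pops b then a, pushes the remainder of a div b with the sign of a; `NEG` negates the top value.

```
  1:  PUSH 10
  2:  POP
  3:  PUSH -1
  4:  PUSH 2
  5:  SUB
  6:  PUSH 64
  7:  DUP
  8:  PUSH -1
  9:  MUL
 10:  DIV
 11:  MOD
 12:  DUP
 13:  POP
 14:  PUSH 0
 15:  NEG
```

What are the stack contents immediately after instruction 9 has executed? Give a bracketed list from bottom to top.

[-3, 64, -64]

PUSH 10 : 10
POP     : (empty)
PUSH -1 : -1
PUSH 2  : -1 2
SUB     : -3
PUSH 64 : -3 64
DUP     : -3 64 64
PUSH -1 : -3 64 64 -1
MUL     : -3 64 -64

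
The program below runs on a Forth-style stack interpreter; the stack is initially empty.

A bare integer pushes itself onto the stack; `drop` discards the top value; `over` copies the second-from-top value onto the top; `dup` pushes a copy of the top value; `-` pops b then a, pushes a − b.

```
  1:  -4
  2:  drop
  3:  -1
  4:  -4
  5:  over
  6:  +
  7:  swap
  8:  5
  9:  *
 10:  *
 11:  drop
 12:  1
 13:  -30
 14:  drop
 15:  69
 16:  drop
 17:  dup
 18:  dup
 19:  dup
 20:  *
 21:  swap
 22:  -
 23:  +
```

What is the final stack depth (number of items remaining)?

-4    -4
drop  (empty)
-1    -1
-4    -1 -4
over  -1 -4 -1
+     -1 -5
swap  -5 -1
5     -5 -1 5
*     -5 -5
*     25
drop  (empty)
1     1
-30   1 -30
drop  1
69    1 69
drop  1
dup   1 1
dup   1 1 1
dup   1 1 1 1
*     1 1 1
swap  1 1 1
-     1 0
+     1

1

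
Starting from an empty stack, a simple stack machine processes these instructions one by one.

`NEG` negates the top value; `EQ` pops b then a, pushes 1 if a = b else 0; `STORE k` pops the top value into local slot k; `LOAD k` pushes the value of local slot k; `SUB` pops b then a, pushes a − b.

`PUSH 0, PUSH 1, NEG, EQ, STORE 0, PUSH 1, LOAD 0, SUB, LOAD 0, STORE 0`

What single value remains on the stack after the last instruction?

1

PUSH 0  -> 0
PUSH 1  -> 0 1
NEG     -> 0 -1
EQ      -> 0
STORE 0 -> (empty)
PUSH 1  -> 1
LOAD 0  -> 1 0
SUB     -> 1
LOAD 0  -> 1 0
STORE 0 -> 1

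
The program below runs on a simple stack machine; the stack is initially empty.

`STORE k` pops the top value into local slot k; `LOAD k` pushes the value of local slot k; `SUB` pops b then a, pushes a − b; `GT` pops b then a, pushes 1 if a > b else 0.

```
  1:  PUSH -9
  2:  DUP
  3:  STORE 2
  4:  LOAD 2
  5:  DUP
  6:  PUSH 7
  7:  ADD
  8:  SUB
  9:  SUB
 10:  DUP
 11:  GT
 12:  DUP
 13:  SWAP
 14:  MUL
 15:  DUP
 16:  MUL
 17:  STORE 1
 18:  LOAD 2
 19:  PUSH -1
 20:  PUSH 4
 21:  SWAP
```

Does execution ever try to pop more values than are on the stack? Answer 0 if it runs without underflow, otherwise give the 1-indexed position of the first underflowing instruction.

PUSH -9 → [-9]
DUP     → [-9, -9]
STORE 2 → [-9]
LOAD 2  → [-9, -9]
DUP     → [-9, -9, -9]
PUSH 7  → [-9, -9, -9, 7]
ADD     → [-9, -9, -2]
SUB     → [-9, -7]
SUB     → [-2]
DUP     → [-2, -2]
GT      → [0]
DUP     → [0, 0]
SWAP    → [0, 0]
MUL     → [0]
DUP     → [0, 0]
MUL     → [0]
STORE 1 → []
LOAD 2  → [-9]
PUSH -1 → [-9, -1]
PUSH 4  → [-9, -1, 4]
SWAP    → [-9, 4, -1]

0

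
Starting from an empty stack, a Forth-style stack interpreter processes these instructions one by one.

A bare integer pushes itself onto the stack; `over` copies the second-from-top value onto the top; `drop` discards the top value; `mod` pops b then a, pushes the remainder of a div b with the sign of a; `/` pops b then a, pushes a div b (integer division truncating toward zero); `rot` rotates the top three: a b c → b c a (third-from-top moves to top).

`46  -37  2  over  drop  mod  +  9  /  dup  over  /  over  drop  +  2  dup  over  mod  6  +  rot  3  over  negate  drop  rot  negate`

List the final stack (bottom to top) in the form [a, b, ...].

[2, 6, 3, -6]

46     → [46]
-37    → [46, -37]
2      → [46, -37, 2]
over   → [46, -37, 2, -37]
drop   → [46, -37, 2]
mod    → [46, -1]
+      → [45]
9      → [45, 9]
/      → [5]
dup    → [5, 5]
over   → [5, 5, 5]
/      → [5, 1]
over   → [5, 1, 5]
drop   → [5, 1]
+      → [6]
2      → [6, 2]
dup    → [6, 2, 2]
over   → [6, 2, 2, 2]
mod    → [6, 2, 0]
6      → [6, 2, 0, 6]
+      → [6, 2, 6]
rot    → [2, 6, 6]
3      → [2, 6, 6, 3]
over   → [2, 6, 6, 3, 6]
negate → [2, 6, 6, 3, -6]
drop   → [2, 6, 6, 3]
rot    → [2, 6, 3, 6]
negate → [2, 6, 3, -6]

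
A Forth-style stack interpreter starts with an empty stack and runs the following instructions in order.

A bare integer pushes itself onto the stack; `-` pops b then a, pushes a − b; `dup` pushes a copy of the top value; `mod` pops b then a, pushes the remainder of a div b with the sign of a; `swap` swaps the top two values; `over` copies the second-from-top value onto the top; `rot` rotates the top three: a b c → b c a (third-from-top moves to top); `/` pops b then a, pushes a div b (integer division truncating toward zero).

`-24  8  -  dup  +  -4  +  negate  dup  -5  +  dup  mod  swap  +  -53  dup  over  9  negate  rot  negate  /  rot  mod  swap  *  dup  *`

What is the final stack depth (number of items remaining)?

2

-24    : -24
8      : -24 8
-      : -32
dup    : -32 -32
+      : -64
-4     : -64 -4
+      : -68
negate : 68
dup    : 68 68
-5     : 68 68 -5
+      : 68 63
dup    : 68 63 63
mod    : 68 0
swap   : 0 68
+      : 68
-53    : 68 -53
dup    : 68 -53 -53
over   : 68 -53 -53 -53
9      : 68 -53 -53 -53 9
negate : 68 -53 -53 -53 -9
rot    : 68 -53 -53 -9 -53
negate : 68 -53 -53 -9 53
/      : 68 -53 -53 0
rot    : 68 -53 0 -53
mod    : 68 -53 0
swap   : 68 0 -53
*      : 68 0
dup    : 68 0 0
*      : 68 0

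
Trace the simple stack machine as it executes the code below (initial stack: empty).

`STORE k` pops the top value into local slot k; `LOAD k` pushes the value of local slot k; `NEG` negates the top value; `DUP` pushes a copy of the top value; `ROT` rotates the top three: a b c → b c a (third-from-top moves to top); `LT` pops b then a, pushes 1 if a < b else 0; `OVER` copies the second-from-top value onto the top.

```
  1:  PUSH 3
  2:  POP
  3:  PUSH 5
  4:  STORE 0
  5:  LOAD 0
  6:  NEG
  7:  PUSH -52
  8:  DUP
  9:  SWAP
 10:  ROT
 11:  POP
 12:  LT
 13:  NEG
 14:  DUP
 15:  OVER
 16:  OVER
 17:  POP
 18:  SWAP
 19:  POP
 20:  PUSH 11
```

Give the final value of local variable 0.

PUSH 3    3
POP       (empty)
PUSH 5    5
STORE 0   (empty)
LOAD 0    5
NEG       -5
PUSH -52  -5 -52
DUP       -5 -52 -52
SWAP      -5 -52 -52
ROT       -52 -52 -5
POP       -52 -52
LT        0
NEG       0
DUP       0 0
OVER      0 0 0
OVER      0 0 0 0
POP       0 0 0
SWAP      0 0 0
POP       0 0
PUSH 11   0 0 11

5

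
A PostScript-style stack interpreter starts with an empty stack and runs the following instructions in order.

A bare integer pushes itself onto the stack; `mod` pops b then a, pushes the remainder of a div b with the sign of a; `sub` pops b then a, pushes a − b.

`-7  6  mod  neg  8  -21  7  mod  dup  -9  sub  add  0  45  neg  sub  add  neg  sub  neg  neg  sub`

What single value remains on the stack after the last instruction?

-7  -> -7
6   -> -7 6
mod -> -1
neg -> 1
8   -> 1 8
-21 -> 1 8 -21
7   -> 1 8 -21 7
mod -> 1 8 0
dup -> 1 8 0 0
-9  -> 1 8 0 0 -9
sub -> 1 8 0 9
add -> 1 8 9
0   -> 1 8 9 0
45  -> 1 8 9 0 45
neg -> 1 8 9 0 -45
sub -> 1 8 9 45
add -> 1 8 54
neg -> 1 8 -54
sub -> 1 62
neg -> 1 -62
neg -> 1 62
sub -> -61

-61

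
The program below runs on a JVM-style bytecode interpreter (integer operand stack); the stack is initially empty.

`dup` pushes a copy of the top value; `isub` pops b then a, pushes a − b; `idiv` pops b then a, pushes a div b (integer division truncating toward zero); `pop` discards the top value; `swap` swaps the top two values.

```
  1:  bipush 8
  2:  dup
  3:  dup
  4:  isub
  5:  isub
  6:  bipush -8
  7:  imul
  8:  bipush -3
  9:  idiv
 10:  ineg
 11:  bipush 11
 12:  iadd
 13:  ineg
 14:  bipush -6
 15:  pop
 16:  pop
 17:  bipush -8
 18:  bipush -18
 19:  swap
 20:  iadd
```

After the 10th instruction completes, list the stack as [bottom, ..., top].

[-21]

bipush 8  → 8
dup       → 8 8
dup       → 8 8 8
isub      → 8 0
isub      → 8
bipush -8 → 8 -8
imul      → -64
bipush -3 → -64 -3
idiv      → 21
ineg      → -21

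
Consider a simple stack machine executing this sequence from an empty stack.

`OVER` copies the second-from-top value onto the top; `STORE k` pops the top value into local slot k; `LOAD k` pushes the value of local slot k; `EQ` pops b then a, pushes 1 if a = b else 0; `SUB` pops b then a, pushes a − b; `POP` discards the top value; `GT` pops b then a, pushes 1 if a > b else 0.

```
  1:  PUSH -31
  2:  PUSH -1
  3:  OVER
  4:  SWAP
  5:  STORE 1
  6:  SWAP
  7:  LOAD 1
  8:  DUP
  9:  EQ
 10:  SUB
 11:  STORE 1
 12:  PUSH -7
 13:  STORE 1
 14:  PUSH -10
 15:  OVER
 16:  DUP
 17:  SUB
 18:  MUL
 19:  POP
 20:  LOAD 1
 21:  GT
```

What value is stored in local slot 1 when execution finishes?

-7

PUSH -31  -31
PUSH -1   -31 -1
OVER      -31 -1 -31
SWAP      -31 -31 -1
STORE 1   -31 -31
SWAP      -31 -31
LOAD 1    -31 -31 -1
DUP       -31 -31 -1 -1
EQ        -31 -31 1
SUB       -31 -32
STORE 1   -31
PUSH -7   -31 -7
STORE 1   -31
PUSH -10  -31 -10
OVER      -31 -10 -31
DUP       -31 -10 -31 -31
SUB       -31 -10 0
MUL       -31 0
POP       -31
LOAD 1    -31 -7
GT        0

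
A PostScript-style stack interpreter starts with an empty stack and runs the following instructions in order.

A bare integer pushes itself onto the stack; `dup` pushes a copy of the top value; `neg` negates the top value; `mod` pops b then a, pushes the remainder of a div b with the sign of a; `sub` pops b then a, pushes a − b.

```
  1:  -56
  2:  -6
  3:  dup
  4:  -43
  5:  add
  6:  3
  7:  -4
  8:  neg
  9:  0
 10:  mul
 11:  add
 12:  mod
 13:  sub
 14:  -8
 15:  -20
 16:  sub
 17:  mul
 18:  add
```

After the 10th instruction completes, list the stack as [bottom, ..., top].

-56  [-56]
-6   [-56, -6]
dup  [-56, -6, -6]
-43  [-56, -6, -6, -43]
add  [-56, -6, -49]
3    [-56, -6, -49, 3]
-4   [-56, -6, -49, 3, -4]
neg  [-56, -6, -49, 3, 4]
0    [-56, -6, -49, 3, 4, 0]
mul  [-56, -6, -49, 3, 0]

[-56, -6, -49, 3, 0]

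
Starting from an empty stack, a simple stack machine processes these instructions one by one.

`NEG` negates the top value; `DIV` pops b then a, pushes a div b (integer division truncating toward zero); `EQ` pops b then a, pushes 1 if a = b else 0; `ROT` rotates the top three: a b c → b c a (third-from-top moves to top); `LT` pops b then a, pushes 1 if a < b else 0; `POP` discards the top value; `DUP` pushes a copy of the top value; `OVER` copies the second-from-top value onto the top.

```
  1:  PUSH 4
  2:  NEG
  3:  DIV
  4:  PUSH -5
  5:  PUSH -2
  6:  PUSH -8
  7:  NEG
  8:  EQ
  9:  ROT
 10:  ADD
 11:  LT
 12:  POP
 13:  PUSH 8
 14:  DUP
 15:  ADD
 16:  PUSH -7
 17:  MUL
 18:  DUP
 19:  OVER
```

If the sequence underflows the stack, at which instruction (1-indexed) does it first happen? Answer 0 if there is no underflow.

PUSH 4 → 4
NEG    → -4
DIV  — needs 2 operands, stack has 1 → underflow

3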